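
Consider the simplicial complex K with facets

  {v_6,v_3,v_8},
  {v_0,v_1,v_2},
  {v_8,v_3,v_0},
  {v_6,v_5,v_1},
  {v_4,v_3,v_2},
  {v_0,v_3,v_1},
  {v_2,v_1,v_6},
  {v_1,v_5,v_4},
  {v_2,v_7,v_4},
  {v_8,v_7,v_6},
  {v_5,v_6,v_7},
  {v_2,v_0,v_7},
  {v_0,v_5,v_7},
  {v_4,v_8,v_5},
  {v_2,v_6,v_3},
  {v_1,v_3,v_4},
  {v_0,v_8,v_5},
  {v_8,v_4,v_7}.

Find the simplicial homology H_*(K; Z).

H_0 ≅ Z,  H_1 ≅ Z ⊕ Z/2,  H_2 = 0.

K has 9 vertices, 27 edges, 18 triangles.
rank ∂_0 = 0, rank ∂_1 = 8 ⇒ b_0 = 9 − 0 − 8 = 1; all invariant factors of ∂_1 are 1 so no torsion. So H_0 = Z.
rank ∂_1 = 8, rank ∂_2 = 18 ⇒ b_1 = 27 − 8 − 18 = 1; ∂_2 has invariant factor(s) [2] giving torsion. So H_1 = Z ⊕ Z/2.
rank ∂_2 = 18, rank ∂_3 = 0 ⇒ b_2 = 18 − 18 − 0 = 0. So H_2 = 0.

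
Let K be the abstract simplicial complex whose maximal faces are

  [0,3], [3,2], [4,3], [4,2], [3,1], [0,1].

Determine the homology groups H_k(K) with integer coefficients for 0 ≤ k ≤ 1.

H_0 ≅ Z,  H_1 ≅ Z^2.

Order the vertices as 0 < 1 < 2 < 3 < 4. Listing each simplex with vertices in this order, K has dimension 1 with simplices:

  0-simplices (5): [0], [1], [2], [3], [4]
  1-simplices (6): [0,1], [0,3], [1,3], [2,3], [2,4], [3,4]

so the chain groups are C_0 ≅ Z^5, C_1 ≅ Z^6.

The boundary map ∂_1: C_1 → C_0 maps an edge to its endpoints' difference, ∂[p,q] = q − p.
As a 5×6 matrix over Z this has rank 4, with invariant factors (1,1,1,1).

From H_k ≅ ker(∂_k) / im(∂_{k+1}) we obtain:

  H_0: rank C_0 − rank ∂_1 = 5 − 4 = 1, and the invariant factors of ∂_1 are all 1, so H_0 = Z.
  H_1: rank ker ∂_1 − rank ∂_2 = (6 − 4) − 0 = 2, and there is no ∂_2, so H_1 = Z^2.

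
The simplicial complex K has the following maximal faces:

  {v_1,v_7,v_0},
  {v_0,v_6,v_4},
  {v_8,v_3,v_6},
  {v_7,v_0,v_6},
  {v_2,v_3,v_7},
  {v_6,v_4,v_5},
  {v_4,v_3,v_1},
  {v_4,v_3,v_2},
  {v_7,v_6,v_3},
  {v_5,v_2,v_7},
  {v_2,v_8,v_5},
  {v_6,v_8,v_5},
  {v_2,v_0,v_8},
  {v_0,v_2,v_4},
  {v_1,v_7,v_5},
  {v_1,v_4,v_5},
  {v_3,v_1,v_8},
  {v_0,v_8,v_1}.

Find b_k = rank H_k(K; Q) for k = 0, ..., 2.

b_0 = 1, b_1 = 2, b_2 = 1.

Take the total order v_0 < v_1 < v_2 < v_3 < v_4 < v_5 < v_6 < v_7 < v_8 on the vertex set. Then K (dimension 2) consists of the simplices:

  0-simplices (9): [v_0], [v_1], [v_2], [v_3], [v_4], [v_5], [v_6], [v_7], [v_8]
  1-simplices (27): (27 of them)
  2-simplices (18): (18 of them)

so the chain groups are C_0 ≅ Z^9, C_1 ≅ Z^27, C_2 ≅ Z^18.

∂_1: C_1 → C_0 sends each edge [p,q] (with p < q) to q − p. For instance
  ∂[v_2,v_4] = [v_4] − [v_2].
The resulting 9×27 matrix has rank 8, and its Smith normal form has invariant factors (1,1,1,1,1,1,1,1).

∂_2: C_2 → C_1 maps a triangle to the signed sum of its edges. For instance
  ∂[v_0,v_1,v_7] = [v_1,v_7] − [v_0,v_7] + [v_0,v_1],
  ∂[v_2,v_5,v_7] = [v_5,v_7] − [v_2,v_7] + [v_2,v_5].
The resulting 27×18 matrix has rank 17, and its Smith normal form has invariant factors (1,1,1,1,1,1,1,1,1,1,1,1,1,1,1,1,1).

Computing H_k = (kernel of ∂_k) / (image of ∂_{k+1}):

  H_0: rank C_0 − rank ∂_1 = 9 − 8 = 1, and the invariant factors of ∂_1 are all 1, so H_0 ≅ Z.
  H_1: rank ker ∂_1 − rank ∂_2 = (27 − 8) − 17 = 2, and the invariant factors of ∂_2 are all 1, so H_1 ≅ Z^2.
  H_2: rank ker ∂_2 − rank ∂_3 = (18 − 17) − 0 = 1, and there is no ∂_3, so H_2 ≅ Z.

As a check, the Euler characteristic is 9 − 27 + 18 = 0, which agrees with 1 − 2 + 1 = 0.

Hence the Betti numbers are b_0 = 1, b_1 = 2, b_2 = 1.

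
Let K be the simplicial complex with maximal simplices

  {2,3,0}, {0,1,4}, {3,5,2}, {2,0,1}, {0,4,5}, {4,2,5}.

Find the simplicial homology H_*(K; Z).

H_0 = Z,  H_1 = Z,  H_2 = 0.

K has 6 vertices, 12 edges, 6 triangles.
rank ∂_0 = 0, rank ∂_1 = 5 ⇒ b_0 = 6 − 0 − 5 = 1; all invariant factors of ∂_1 are 1 so no torsion. So H_0 = Z.
rank ∂_1 = 5, rank ∂_2 = 6 ⇒ b_1 = 12 − 5 − 6 = 1; all invariant factors of ∂_2 are 1 so no torsion. So H_1 = Z.
rank ∂_2 = 6, rank ∂_3 = 0 ⇒ b_2 = 6 − 6 − 0 = 0. So H_2 = 0.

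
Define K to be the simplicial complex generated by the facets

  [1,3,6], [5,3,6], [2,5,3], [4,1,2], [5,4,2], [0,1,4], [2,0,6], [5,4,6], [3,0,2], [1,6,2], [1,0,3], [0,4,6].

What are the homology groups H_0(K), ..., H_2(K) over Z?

H_0 = Z,  H_1 = Z_2,  H_2 = 0.

Fix the vertex order 0 < 1 < 2 < 3 < 4 < 5 < 6 and write every simplex with vertices in increasing order. Then dim K = 2 and the simplices of K are:

  0-simplices (7): [0], [1], [2], [3], [4], [5], [6]
  1-simplices (18): [0,1], [0,2], [0,3], [0,4], [0,6], [1,2], [1,3], [1,4], [1,6], [2,3], [2,4], [2,5], [2,6], [3,5], [3,6], [4,5], [4,6], [5,6]
  2-simplices (12): [0,1,3], [0,1,4], [0,2,3], [0,2,6], [0,4,6], [1,2,4], [1,2,6], [1,3,6], [2,3,5], [2,4,5], [3,5,6], [4,5,6]

Hence C_0 ≅ Z^7, C_1 ≅ Z^18, C_2 ≅ Z^12.

Boundary ∂_1: C_1 → C_0 maps an edge to its endpoints' difference, ∂[p,q] = q − p. For instance
  ∂[1,6] = [6] − [1].
This gives a 7×18 integer matrix of rank 6; reducing to Smith normal form yields diagonal entries (1,1,1,1,1,1).

The boundary map ∂_2: C_2 → C_1 maps a triangle to the signed sum of its edges. For instance
  ∂[0,1,4] = [1,4] − [0,4] + [0,1],
  ∂[2,4,5] = [4,5] − [2,5] + [2,4].
As a 18×12 matrix over Z this has rank 12, with invariant factors (1,1,1,1,1,1,1,1,1,1,1,2).

Reading off H_k = ker ∂_k / im ∂_{k+1}:

  H_0: rank C_0 − rank ∂_1 = 7 − 6 = 1, and the invariant factors of ∂_1 are all 1, so H_0 ≅ Z.
  H_1: rank ker ∂_1 − rank ∂_2 = (18 − 6) − 12 = 0, and ∂_2 has invariant factor 2 > 1, so H_1 ≅ Z_2.
  H_2: rank ker ∂_2 − rank ∂_3 = (12 − 12) − 0 = 0, and there is no ∂_3, so H_2 ≅ 0.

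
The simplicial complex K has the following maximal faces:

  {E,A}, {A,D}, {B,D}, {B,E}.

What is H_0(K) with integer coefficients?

Take the total order A < B < D < E on the vertex set. Then K (dimension 1) consists of the simplices:

  0-simplices (4): A, B, D, E
  1-simplices (4): AD, AE, BD, BE

so the chain groups are C_0 ≅ Z^4, C_1 ≅ Z^4.

Boundary ∂_1: C_1 → C_0 maps an edge to its endpoints' difference, ∂[p,q] = q − p. For instance
  ∂BD = D − B.
The 4×4 boundary matrix has rank 3 and Smith normal form diag(1,1,1).

Computing H_k = (kernel of ∂_k) / (image of ∂_{k+1}):

  H_0: rank C_0 − rank ∂_1 = 4 − 3 = 1, and the invariant factors of ∂_1 are all 1, so H_0 ≅ Z.

H_0 = Z.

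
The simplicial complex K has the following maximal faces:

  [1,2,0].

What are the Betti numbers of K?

Take the total order 0 < 1 < 2 on the vertex set. Then K (dimension 2) consists of the simplices:

  0-simplices (3): [0], [1], [2]
  1-simplices (3): [0,1], [0,2], [1,2]
  2-simplices (1): [0,1,2]

so the chain groups are C_0 ≅ Z^3, C_1 ≅ Z^3, C_2 ≅ Z^1.

The boundary map ∂_1: C_1 → C_0 sends each edge [p,q] (with p < q) to q − p. For instance
  ∂[0,2] = [2] − [0].
The 3×3 boundary matrix has rank 2 and Smith normal form diag(1,1).

The boundary map ∂_2: C_2 → C_1 sends each 2-simplex [p,q,r] to [q,r] − [p,r] + [p,q]. For instance
  ∂[0,1,2] = [1,2] − [0,2] + [0,1].
The 3×1 boundary matrix has rank 1 and Smith normal form diag(1).

From H_k ≅ ker(∂_k) / im(∂_{k+1}) we obtain:

  H_0: rank C_0 − rank ∂_1 = 3 − 2 = 1, and the invariant factors of ∂_1 are all 1, so H_0 = Z.
  H_1: rank ker ∂_1 − rank ∂_2 = (3 − 2) − 1 = 0, and the invariant factors of ∂_2 are all 1, so H_1 = 0.
  H_2: rank ker ∂_2 − rank ∂_3 = (1 − 1) − 0 = 0, and there is no ∂_3, so H_2 = 0.

As a check, the Euler characteristic is 3 − 3 + 1 = 1, which agrees with 1 − 0 + 0 = 1.
(K is a triangulation of the 2-simplex.)

Hence the Betti numbers are b_0 = 1, b_1 = 0, b_2 = 0.

b_0 = 1, b_1 = 0, b_2 = 0.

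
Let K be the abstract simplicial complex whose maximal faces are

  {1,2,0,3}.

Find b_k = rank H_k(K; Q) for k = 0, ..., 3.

b_0 = 1, b_1 = 0, b_2 = 0, b_3 = 0.

We work with the vertex ordering 0 < 1 < 2 < 3. The simplices of K, each written with vertices in increasing order, are:

  0-simplices (4): [0], [1], [2], [3]
  1-simplices (6): [0,1], [0,2], [0,3], [1,2], [1,3], [2,3]
  2-simplices (4): [0,1,2], [0,1,3], [0,2,3], [1,2,3]
  3-simplices (1): [0,1,2,3]

Hence C_0 ≅ Z^4, C_1 ≅ Z^6, C_2 ≅ Z^4, C_3 ≅ Z^1.

∂_1: C_1 → C_0 sends each edge [p,q] (with p < q) to q − p.
The resulting 4×6 matrix has rank 3, and its Smith normal form has invariant factors (1,1,1).

∂_2: C_2 → C_1 maps a triangle to the signed sum of its edges. For instance
  ∂[0,1,2] = [1,2] − [0,2] + [0,1],
  ∂[0,1,3] = [1,3] − [0,3] + [0,1].
This gives a 6×4 integer matrix of rank 3; reducing to Smith normal form yields diagonal entries (1,1,1).

The boundary map ∂_3: C_3 → C_2 sends each 3-simplex σ to the alternating sum Σ_i (−1)^i (σ with its i-th vertex removed). For instance
  ∂[0,1,2,3] = [1,2,3] − [0,2,3] + [0,1,3] − [0,1,2].
The 4×1 boundary matrix has rank 1 and Smith normal form diag(1).

Now H_k = ker ∂_k / im ∂_{k+1}, so:

  H_0: rank C_0 − rank ∂_1 = 4 − 3 = 1, and the invariant factors of ∂_1 are all 1, so H_0 = Z.
  H_1: rank ker ∂_1 − rank ∂_2 = (6 − 3) − 3 = 0, and the invariant factors of ∂_2 are all 1, so H_1 = 0.
  H_2: rank ker ∂_2 − rank ∂_3 = (4 − 3) − 1 = 0, and the invariant factors of ∂_3 are all 1, so H_2 = 0.
  H_3: rank ker ∂_3 − rank ∂_4 = (1 − 1) − 0 = 0, and there is no ∂_4, so H_3 = 0.

As a check, the Euler characteristic is 4 − 6 + 4 − 1 = 1, which agrees with 1 − 0 + 0 − 0 = 1.

Hence the Betti numbers are b_0 = 1, b_1 = 0, b_2 = 0, b_3 = 0.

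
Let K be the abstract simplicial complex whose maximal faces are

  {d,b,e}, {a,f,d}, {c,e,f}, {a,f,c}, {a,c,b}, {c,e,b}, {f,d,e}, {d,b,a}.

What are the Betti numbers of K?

Take the total order a < b < c < d < e < f on the vertex set. Then K (dimension 2) consists of the simplices:

  0-simplices (6): a, b, c, d, e, f
  1-simplices (12): ab, ac, ad, af, bc, bd, be, ce, cf, de, df, ef
  2-simplices (8): abc, abd, acf, adf, bce, bde, cef, def

Hence C_0 ≅ Z^6, C_1 ≅ Z^12, C_2 ≅ Z^8.

Boundary ∂_1: C_1 → C_0 sends each edge [p,q] (with p < q) to q − p. For instance
  ∂ef = f − e.
The resulting 6×12 matrix has rank 5, and its Smith normal form has invariant factors (1,1,1,1,1).

The boundary map ∂_2: C_2 → C_1 acts by ∂[p,q,r] = [q,r] − [p,r] + [p,q]. For instance
  ∂adf = df − af + ad,
  ∂cef = ef − cf + ce.
The resulting 12×8 matrix has rank 7, and its Smith normal form has invariant factors (1,1,1,1,1,1,1).

Computing H_k = (kernel of ∂_k) / (image of ∂_{k+1}):

  H_0: rank C_0 − rank ∂_1 = 6 − 5 = 1, and the invariant factors of ∂_1 are all 1, so H_0 = Z.
  H_1: rank ker ∂_1 − rank ∂_2 = (12 − 5) − 7 = 0, and the invariant factors of ∂_2 are all 1, so H_1 = 0.
  H_2: rank ker ∂_2 − rank ∂_3 = (8 − 7) − 0 = 1, and there is no ∂_3, so H_2 = Z.

(K is a triangulation of the 2-sphere S^2.)

Hence the Betti numbers are b_0 = 1, b_1 = 0, b_2 = 1.

b_0 = 1, b_1 = 0, b_2 = 1.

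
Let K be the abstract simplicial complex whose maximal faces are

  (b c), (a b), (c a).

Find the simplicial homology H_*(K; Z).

K has 3 vertices, 3 edges.
rank ∂_0 = 0, rank ∂_1 = 2 ⇒ b_0 = 3 − 0 − 2 = 1; all invariant factors of ∂_1 are 1 so no torsion. So H_0 ≅ Z.
rank ∂_1 = 2, rank ∂_2 = 0 ⇒ b_1 = 3 − 2 − 0 = 1. So H_1 ≅ Z.

H_0 = Z,  H_1 = Z.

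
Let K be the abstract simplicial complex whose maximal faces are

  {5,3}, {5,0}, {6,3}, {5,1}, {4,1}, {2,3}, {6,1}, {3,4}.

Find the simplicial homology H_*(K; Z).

We work with the vertex ordering 0 < 1 < 2 < 3 < 4 < 5 < 6. The simplices of K, each written with vertices in increasing order, are:

  0-simplices (7): [0], [1], [2], [3], [4], [5], [6]
  1-simplices (8): [0,5], [1,4], [1,5], [1,6], [2,3], [3,4], [3,5], [3,6]

so the chain groups are C_0 ≅ Z^7, C_1 ≅ Z^8.

∂_1: C_1 → C_0 is given by ∂[p,q] = [q] − [p].
The 7×8 boundary matrix has rank 6 and Smith normal form diag(1,1,1,1,1,1).

From H_k ≅ ker(∂_k) / im(∂_{k+1}) we obtain:

  H_0: rank C_0 − rank ∂_1 = 7 − 6 = 1, and the invariant factors of ∂_1 are all 1, so H_0 ≅ Z.
  H_1: rank ker ∂_1 − rank ∂_2 = (8 − 6) − 0 = 2, and there is no ∂_2, so H_1 ≅ Z^2.

As a check, the Euler characteristic is 7 − 8 = -1, which agrees with 1 − 2 = -1.

H_0 = Z,  H_1 = Z^2.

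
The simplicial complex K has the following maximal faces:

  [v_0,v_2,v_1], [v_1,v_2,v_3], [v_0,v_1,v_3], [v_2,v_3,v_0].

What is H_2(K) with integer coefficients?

Fix the vertex order v_0 < v_1 < v_2 < v_3 and write every simplex with vertices in increasing order. Then dim K = 2 and the simplices of K are:

  0-simplices (4): [v_0], [v_1], [v_2], [v_3]
  1-simplices (6): [v_0,v_1], [v_0,v_2], [v_0,v_3], [v_1,v_2], [v_1,v_3], [v_2,v_3]
  2-simplices (4): [v_0,v_1,v_2], [v_0,v_1,v_3], [v_0,v_2,v_3], [v_1,v_2,v_3]

Hence C_0 ≅ Z^4, C_1 ≅ Z^6, C_2 ≅ Z^4.

The boundary map ∂_1: C_1 → C_0 is given by ∂[p,q] = [q] − [p].
This gives a 4×6 integer matrix of rank 3; reducing to Smith normal form yields diagonal entries (1,1,1).

The boundary map ∂_2: C_2 → C_1 maps a triangle to the signed sum of its edges. For instance
  ∂[v_0,v_2,v_3] = [v_2,v_3] − [v_0,v_3] + [v_0,v_2],
  ∂[v_1,v_2,v_3] = [v_2,v_3] − [v_1,v_3] + [v_1,v_2].
The 6×4 boundary matrix has rank 3 and Smith normal form diag(1,1,1).

Computing H_k = (kernel of ∂_k) / (image of ∂_{k+1}):

  H_2: rank ker ∂_2 − rank ∂_3 = (4 − 3) − 0 = 1, and there is no ∂_3, so H_2 ≅ Z.

H_2 = Z.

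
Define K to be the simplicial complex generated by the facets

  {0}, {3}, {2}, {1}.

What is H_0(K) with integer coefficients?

Take the total order 0 < 1 < 2 < 3 on the vertex set. Then K (dimension 0) consists of the simplices:

  0-simplices (4): [0], [1], [2], [3]

so the chain groups are C_0 ≅ Z^4.

Now H_k = ker ∂_k / im ∂_{k+1}, so:

  H_0: rank C_0 − rank ∂_1 = 4 − 0 = 4, and there is no ∂_1, so H_0 = Z^4.

(K is a triangulation of a set of 4 points.)

H_0 ≅ Z^4.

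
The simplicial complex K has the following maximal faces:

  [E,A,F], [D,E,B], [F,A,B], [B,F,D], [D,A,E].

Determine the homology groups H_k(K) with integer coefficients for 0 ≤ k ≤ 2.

We work with the vertex ordering A < B < D < E < F. The simplices of K, each written with vertices in increasing order, are:

  0-simplices (5): A, B, D, E, F
  1-simplices (10): AB, AD, AE, AF, BD, BE, BF, DE, DF, EF
  2-simplices (5): ABF, ADE, AEF, BDE, BDF

so the chain groups are C_0 ≅ Z^5, C_1 ≅ Z^10, C_2 ≅ Z^5.

Boundary ∂_1: C_1 → C_0 sends each edge [p,q] (with p < q) to q − p.
This gives a 5×10 integer matrix of rank 4; reducing to Smith normal form yields diagonal entries (1,1,1,1).

Boundary ∂_2: C_2 → C_1 maps a triangle to the signed sum of its edges. For instance
  ∂AEF = EF − AF + AE,
  ∂BDE = DE − BE + BD.
The resulting 10×5 matrix has rank 5, and its Smith normal form has invariant factors (1,1,1,1,1).

From H_k ≅ ker(∂_k) / im(∂_{k+1}) we obtain:

  H_0: rank C_0 − rank ∂_1 = 5 − 4 = 1, and the invariant factors of ∂_1 are all 1, so H_0 = Z.
  H_1: rank ker ∂_1 − rank ∂_2 = (10 − 4) − 5 = 1, and the invariant factors of ∂_2 are all 1, so H_1 = Z.
  H_2: rank ker ∂_2 − rank ∂_3 = (5 − 5) − 0 = 0, and there is no ∂_3, so H_2 = 0.

H_0 ≅ Z,  H_1 ≅ Z,  H_2 = 0.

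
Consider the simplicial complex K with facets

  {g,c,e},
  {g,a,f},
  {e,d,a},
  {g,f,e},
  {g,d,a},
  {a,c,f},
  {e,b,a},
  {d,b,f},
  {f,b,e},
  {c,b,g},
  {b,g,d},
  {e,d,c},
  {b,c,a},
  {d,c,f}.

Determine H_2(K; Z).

We work with the vertex ordering a < b < c < d < e < f < g. The simplices of K, each written with vertices in increasing order, are:

  0-simplices (7): a, b, c, d, e, f, g
  1-simplices (21): ab, ac, ad, ae, af, ag, bc, bd, be, bf, bg, cd, ce, cf, cg, de, df, dg, ef, eg, fg
  2-simplices (14): abc, abe, acf, ade, adg, afg, bcg, bdf, bdg, bef, cde, cdf, ceg, efg

giving chain groups C_0 ≅ Z^7, C_1 ≅ Z^21, C_2 ≅ Z^14.

The boundary map ∂_1: C_1 → C_0 sends each edge [p,q] (with p < q) to q − p. For instance
  ∂ef = f − e.
The resulting 7×21 matrix has rank 6, and its Smith normal form has invariant factors (1,1,1,1,1,1).

∂_2: C_2 → C_1 sends each 2-simplex [p,q,r] to [q,r] − [p,r] + [p,q]. For instance
  ∂abc = bc − ac + ab,
  ∂bcg = cg − bg + bc.
This gives a 21×14 integer matrix of rank 13; reducing to Smith normal form yields diagonal entries (1,1,1,1,1,1,1,1,1,1,1,1,1).

Reading off H_k = ker ∂_k / im ∂_{k+1}:

  H_2: rank ker ∂_2 − rank ∂_3 = (14 − 13) − 0 = 1, and there is no ∂_3, so H_2 = Z.

(K is a triangulation of the torus T^2.)

H_2 = Z.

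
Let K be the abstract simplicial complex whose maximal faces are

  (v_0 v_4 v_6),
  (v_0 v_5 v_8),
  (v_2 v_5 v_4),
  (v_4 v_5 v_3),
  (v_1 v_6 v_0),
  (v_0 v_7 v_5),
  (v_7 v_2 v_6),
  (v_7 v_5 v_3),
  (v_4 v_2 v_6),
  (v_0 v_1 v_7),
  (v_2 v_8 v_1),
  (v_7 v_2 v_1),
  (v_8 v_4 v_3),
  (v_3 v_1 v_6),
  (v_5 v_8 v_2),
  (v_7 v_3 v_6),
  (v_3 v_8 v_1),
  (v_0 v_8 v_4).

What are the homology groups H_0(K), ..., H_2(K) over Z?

Take the total order v_0 < v_1 < v_2 < v_3 < v_4 < v_5 < v_6 < v_7 < v_8 on the vertex set. Then K (dimension 2) consists of the simplices:

  0-simplices (9): [v_0], [v_1], [v_2], [v_3], [v_4], [v_5], [v_6], [v_7], [v_8]
  1-simplices (27): (27 of them)
  2-simplices (18): (18 of them)

giving chain groups C_0 ≅ Z^9, C_1 ≅ Z^27, C_2 ≅ Z^18.

Boundary ∂_1: C_1 → C_0 is given by ∂[p,q] = [q] − [p]. For instance
  ∂[v_2,v_6] = [v_6] − [v_2].
As a 9×27 matrix over Z this has rank 8, with invariant factors (1,1,1,1,1,1,1,1).

The boundary map ∂_2: C_2 → C_1 acts by ∂[p,q,r] = [q,r] − [p,r] + [p,q]. For instance
  ∂[v_0,v_4,v_6] = [v_4,v_6] − [v_0,v_6] + [v_0,v_4],
  ∂[v_0,v_5,v_7] = [v_5,v_7] − [v_0,v_7] + [v_0,v_5].
The 27×18 boundary matrix has rank 18 and Smith normal form diag(1,1,1,1,1,1,1,1,1,1,1,1,1,1,1,1,1,2).

From H_k ≅ ker(∂_k) / im(∂_{k+1}) we obtain:

  H_0: rank C_0 − rank ∂_1 = 9 − 8 = 1, and the invariant factors of ∂_1 are all 1, so H_0 = Z.
  H_1: rank ker ∂_1 − rank ∂_2 = (27 − 8) − 18 = 1, and ∂_2 has invariant factor 2 > 1, so H_1 = Z ⊕ Z_2.
  H_2: rank ker ∂_2 − rank ∂_3 = (18 − 18) − 0 = 0, and there is no ∂_3, so H_2 = 0.

H_0 ≅ Z,  H_1 ≅ Z ⊕ Z_2,  H_2 = 0.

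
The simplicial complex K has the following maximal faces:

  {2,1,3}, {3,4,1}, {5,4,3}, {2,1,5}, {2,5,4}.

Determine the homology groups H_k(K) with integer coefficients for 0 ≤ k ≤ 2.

We work with the vertex ordering 1 < 2 < 3 < 4 < 5. The simplices of K, each written with vertices in increasing order, are:

  0-simplices (5): [1], [2], [3], [4], [5]
  1-simplices (10): [1,2], [1,3], [1,4], [1,5], [2,3], [2,4], [2,5], [3,4], [3,5], [4,5]
  2-simplices (5): [1,2,3], [1,2,5], [1,3,4], [2,4,5], [3,4,5]

so the chain groups are C_0 ≅ Z^5, C_1 ≅ Z^10, C_2 ≅ Z^5.

∂_1: C_1 → C_0 sends each edge [p,q] (with p < q) to q − p.
As a 5×10 matrix over Z this has rank 4, with invariant factors (1,1,1,1).

Boundary ∂_2: C_2 → C_1 maps a triangle to the signed sum of its edges. For instance
  ∂[2,4,5] = [4,5] − [2,5] + [2,4],
  ∂[1,3,4] = [3,4] − [1,4] + [1,3].
This gives a 10×5 integer matrix of rank 5; reducing to Smith normal form yields diagonal entries (1,1,1,1,1).

From H_k ≅ ker(∂_k) / im(∂_{k+1}) we obtain:

  H_0: rank C_0 − rank ∂_1 = 5 − 4 = 1, and the invariant factors of ∂_1 are all 1, so H_0 = Z.
  H_1: rank ker ∂_1 − rank ∂_2 = (10 − 4) − 5 = 1, and the invariant factors of ∂_2 are all 1, so H_1 = Z.
  H_2: rank ker ∂_2 − rank ∂_3 = (5 − 5) − 0 = 0, and there is no ∂_3, so H_2 = 0.

H_0 ≅ Z,  H_1 ≅ Z,  H_2 = 0.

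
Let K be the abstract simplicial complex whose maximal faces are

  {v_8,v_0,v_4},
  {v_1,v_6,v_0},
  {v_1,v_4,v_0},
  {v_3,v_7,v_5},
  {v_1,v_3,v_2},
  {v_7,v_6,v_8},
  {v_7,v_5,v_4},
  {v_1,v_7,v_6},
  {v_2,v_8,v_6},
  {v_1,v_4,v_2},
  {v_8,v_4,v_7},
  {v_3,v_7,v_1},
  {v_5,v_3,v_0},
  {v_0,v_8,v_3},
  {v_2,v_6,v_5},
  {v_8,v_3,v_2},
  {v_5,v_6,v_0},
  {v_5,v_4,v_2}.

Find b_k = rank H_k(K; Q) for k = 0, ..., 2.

b_0 = 1, b_1 = 2, b_2 = 1.

Take the total order v_0 < v_1 < v_2 < v_3 < v_4 < v_5 < v_6 < v_7 < v_8 on the vertex set. Then K (dimension 2) consists of the simplices:

  0-simplices (9): [v_0], [v_1], [v_2], [v_3], [v_4], [v_5], [v_6], [v_7], [v_8]
  1-simplices (27): (27 of them)
  2-simplices (18): (18 of them)

so the chain groups are C_0 ≅ Z^9, C_1 ≅ Z^27, C_2 ≅ Z^18.

Boundary ∂_1: C_1 → C_0 sends each edge [p,q] (with p < q) to q − p. For instance
  ∂[v_2,v_5] = [v_5] − [v_2].
This gives a 9×27 integer matrix of rank 8; reducing to Smith normal form yields diagonal entries (1,1,1,1,1,1,1,1).

Boundary ∂_2: C_2 → C_1 sends each 2-simplex [p,q,r] to [q,r] − [p,r] + [p,q]. For instance
  ∂[v_0,v_5,v_6] = [v_5,v_6] − [v_0,v_6] + [v_0,v_5],
  ∂[v_2,v_5,v_6] = [v_5,v_6] − [v_2,v_6] + [v_2,v_5].
The resulting 27×18 matrix has rank 17, and its Smith normal form has invariant factors (1,1,1,1,1,1,1,1,1,1,1,1,1,1,1,1,1).

Reading off H_k = ker ∂_k / im ∂_{k+1}:

  H_0: rank C_0 − rank ∂_1 = 9 − 8 = 1, and the invariant factors of ∂_1 are all 1, so H_0 = Z.
  H_1: rank ker ∂_1 − rank ∂_2 = (27 − 8) − 17 = 2, and the invariant factors of ∂_2 are all 1, so H_1 = Z^2.
  H_2: rank ker ∂_2 − rank ∂_3 = (18 − 17) − 0 = 1, and there is no ∂_3, so H_2 = Z.

As a check, the Euler characteristic is 9 − 27 + 18 = 0, which agrees with 1 − 2 + 1 = 0.

Hence the Betti numbers are b_0 = 1, b_1 = 2, b_2 = 1.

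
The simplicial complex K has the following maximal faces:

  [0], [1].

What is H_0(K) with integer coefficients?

H_0 ≅ Z^2.

Take the total order 0 < 1 on the vertex set. Then K (dimension 0) consists of the simplices:

  0-simplices (2): [0], [1]

so the chain groups are C_0 ≅ Z^2.

From H_k ≅ ker(∂_k) / im(∂_{k+1}) we obtain:

  H_0: rank C_0 − rank ∂_1 = 2 − 0 = 2, and there is no ∂_1, so H_0 = Z^2.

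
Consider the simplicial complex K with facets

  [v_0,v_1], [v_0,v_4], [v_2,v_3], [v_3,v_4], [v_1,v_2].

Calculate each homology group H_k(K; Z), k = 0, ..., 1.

H_0 ≅ Z,  H_1 ≅ Z.

Take the total order v_0 < v_1 < v_2 < v_3 < v_4 on the vertex set. Then K (dimension 1) consists of the simplices:

  0-simplices (5): [v_0], [v_1], [v_2], [v_3], [v_4]
  1-simplices (5): [v_0,v_1], [v_0,v_4], [v_1,v_2], [v_2,v_3], [v_3,v_4]

Hence C_0 ≅ Z^5, C_1 ≅ Z^5.

Boundary ∂_1: C_1 → C_0 sends each edge [p,q] (with p < q) to q − p. For instance
  ∂[v_1,v_2] = [v_2] − [v_1].
The resulting 5×5 matrix has rank 4, and its Smith normal form has invariant factors (1,1,1,1).

Reading off H_k = ker ∂_k / im ∂_{k+1}:

  H_0: rank C_0 − rank ∂_1 = 5 − 4 = 1, and the invariant factors of ∂_1 are all 1, so H_0 = Z.
  H_1: rank ker ∂_1 − rank ∂_2 = (5 − 4) − 0 = 1, and there is no ∂_2, so H_1 = Z.

As a check, the Euler characteristic is 5 − 5 = 0, which agrees with 1 − 1 = 0.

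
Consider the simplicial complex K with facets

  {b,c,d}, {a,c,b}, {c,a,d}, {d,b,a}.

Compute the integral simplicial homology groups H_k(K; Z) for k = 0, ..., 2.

K has 4 vertices, 6 edges, 4 triangles.
rank ∂_0 = 0, rank ∂_1 = 3 ⇒ b_0 = 4 − 0 − 3 = 1; all invariant factors of ∂_1 are 1 so no torsion. So H_0 = Z.
rank ∂_1 = 3, rank ∂_2 = 3 ⇒ b_1 = 6 − 3 − 3 = 0; all invariant factors of ∂_2 are 1 so no torsion. So H_1 = 0.
rank ∂_2 = 3, rank ∂_3 = 0 ⇒ b_2 = 4 − 3 − 0 = 1. So H_2 = Z.

H_0 = Z,  H_1 = 0,  H_2 = Z.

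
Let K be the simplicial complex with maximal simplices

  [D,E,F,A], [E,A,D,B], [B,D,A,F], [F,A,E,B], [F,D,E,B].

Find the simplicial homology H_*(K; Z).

H_0 = Z,  H_1 = 0,  H_2 = 0,  H_3 = Z.

We work with the vertex ordering A < B < D < E < F. The simplices of K, each written with vertices in increasing order, are:

  0-simplices (5): A, B, D, E, F
  1-simplices (10): AB, AD, AE, AF, BD, BE, BF, DE, DF, EF
  2-simplices (10): ABD, ABE, ABF, ADE, ADF, AEF, BDE, BDF, BEF, DEF
  3-simplices (5): ABDE, ABDF, ABEF, ADEF, BDEF

Hence C_0 ≅ Z^5, C_1 ≅ Z^10, C_2 ≅ Z^10, C_3 ≅ Z^5.

∂_1: C_1 → C_0 maps an edge to its endpoints' difference, ∂[p,q] = q − p.
As a 5×10 matrix over Z this has rank 4, with invariant factors (1,1,1,1).

∂_2: C_2 → C_1 sends each 2-simplex [p,q,r] to [q,r] − [p,r] + [p,q]. For instance
  ∂ABE = BE − AE + AB,
  ∂BEF = EF − BF + BE.
The 10×10 boundary matrix has rank 6 and Smith normal form diag(1,1,1,1,1,1).

The boundary map ∂_3: C_3 → C_2 sends each 3-simplex σ to the alternating sum Σ_i (−1)^i (σ with its i-th vertex removed). For instance
  ∂ADEF = DEF − AEF + ADF − ADE,
  ∂ABDF = BDF − ADF + ABF − ABD.
As a 10×5 matrix over Z this has rank 4, with invariant factors (1,1,1,1).

Computing H_k = (kernel of ∂_k) / (image of ∂_{k+1}):

  H_0: rank C_0 − rank ∂_1 = 5 − 4 = 1, and the invariant factors of ∂_1 are all 1, so H_0 = Z.
  H_1: rank ker ∂_1 − rank ∂_2 = (10 − 4) − 6 = 0, and the invariant factors of ∂_2 are all 1, so H_1 = 0.
  H_2: rank ker ∂_2 − rank ∂_3 = (10 − 6) − 4 = 0, and the invariant factors of ∂_3 are all 1, so H_2 = 0.
  H_3: rank ker ∂_3 − rank ∂_4 = (5 − 4) − 0 = 1, and there is no ∂_4, so H_3 = Z.

As a check, the Euler characteristic is 5 − 10 + 10 − 5 = 0, which agrees with 1 − 0 + 0 − 1 = 0.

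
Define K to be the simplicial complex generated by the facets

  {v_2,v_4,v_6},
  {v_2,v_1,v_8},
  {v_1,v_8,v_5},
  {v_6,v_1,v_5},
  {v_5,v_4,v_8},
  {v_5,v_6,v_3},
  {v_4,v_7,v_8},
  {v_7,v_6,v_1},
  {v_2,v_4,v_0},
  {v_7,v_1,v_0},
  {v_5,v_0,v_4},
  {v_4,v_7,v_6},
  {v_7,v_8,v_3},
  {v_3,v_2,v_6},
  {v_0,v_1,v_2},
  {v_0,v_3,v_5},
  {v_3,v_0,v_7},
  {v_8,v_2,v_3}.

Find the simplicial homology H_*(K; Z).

H_0 ≅ Z,  H_1 ≅ Z^2,  H_2 ≅ Z.

Take the total order v_0 < v_1 < v_2 < v_3 < v_4 < v_5 < v_6 < v_7 < v_8 on the vertex set. Then K (dimension 2) consists of the simplices:

  0-simplices (9): [v_0], [v_1], [v_2], [v_3], [v_4], [v_5], [v_6], [v_7], [v_8]
  1-simplices (27): (27 of them)
  2-simplices (18): (18 of them)

giving chain groups C_0 ≅ Z^9, C_1 ≅ Z^27, C_2 ≅ Z^18.

∂_1: C_1 → C_0 sends each edge [p,q] (with p < q) to q − p. For instance
  ∂[v_0,v_3] = [v_3] − [v_0].
As a 9×27 matrix over Z this has rank 8, with invariant factors (1,1,1,1,1,1,1,1).

Boundary ∂_2: C_2 → C_1 sends each 2-simplex [p,q,r] to [q,r] − [p,r] + [p,q]. For instance
  ∂[v_2,v_3,v_6] = [v_3,v_6] − [v_2,v_6] + [v_2,v_3],
  ∂[v_0,v_3,v_5] = [v_3,v_5] − [v_0,v_5] + [v_0,v_3].
The resulting 27×18 matrix has rank 17, and its Smith normal form has invariant factors (1,1,1,1,1,1,1,1,1,1,1,1,1,1,1,1,1).

Now H_k = ker ∂_k / im ∂_{k+1}, so:

  H_0: rank C_0 − rank ∂_1 = 9 − 8 = 1, and the invariant factors of ∂_1 are all 1, so H_0 ≅ Z.
  H_1: rank ker ∂_1 − rank ∂_2 = (27 − 8) − 17 = 2, and the invariant factors of ∂_2 are all 1, so H_1 ≅ Z^2.
  H_2: rank ker ∂_2 − rank ∂_3 = (18 − 17) − 0 = 1, and there is no ∂_3, so H_2 ≅ Z.

As a check, the Euler characteristic is 9 − 27 + 18 = 0, which agrees with 1 − 2 + 1 = 0.
(K is a triangulation of the torus T^2.)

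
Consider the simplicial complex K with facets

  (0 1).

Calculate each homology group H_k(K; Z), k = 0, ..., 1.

Fix the vertex order 0 < 1 and write every simplex with vertices in increasing order. Then dim K = 1 and the simplices of K are:

  0-simplices (2): [0], [1]
  1-simplices (1): [0,1]

so the chain groups are C_0 ≅ Z^2, C_1 ≅ Z^1.

∂_1: C_1 → C_0 is given by ∂[p,q] = [q] − [p]. For instance
  ∂[0,1] = [1] − [0].
The 2×1 boundary matrix has rank 1 and Smith normal form diag(1).

Reading off H_k = ker ∂_k / im ∂_{k+1}:

  H_0: rank C_0 − rank ∂_1 = 2 − 1 = 1, and the invariant factors of ∂_1 are all 1, so H_0 ≅ Z.
  H_1: rank ker ∂_1 − rank ∂_2 = (1 − 1) − 0 = 0, and there is no ∂_2, so H_1 ≅ 0.

As a check, the Euler characteristic is 2 − 1 = 1, which agrees with 1 − 0 = 1.

H_0 ≅ Z,  H_1 = 0.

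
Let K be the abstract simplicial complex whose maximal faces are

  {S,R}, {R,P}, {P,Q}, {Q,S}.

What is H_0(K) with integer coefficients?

H_0 = Z.

Fix the vertex order P < Q < R < S and write every simplex with vertices in increasing order. Then dim K = 1 and the simplices of K are:

  0-simplices (4): P, Q, R, S
  1-simplices (4): PQ, PR, QS, RS

Hence C_0 ≅ Z^4, C_1 ≅ Z^4.

∂_1: C_1 → C_0 maps an edge to its endpoints' difference, ∂[p,q] = q − p. For instance
  ∂RS = S − R.
The resulting 4×4 matrix has rank 3, and its Smith normal form has invariant factors (1,1,1).

Computing H_k = (kernel of ∂_k) / (image of ∂_{k+1}):

  H_0: rank C_0 − rank ∂_1 = 4 − 3 = 1, and the invariant factors of ∂_1 are all 1, so H_0 = Z.

(K is a triangulation of the circle S^1.)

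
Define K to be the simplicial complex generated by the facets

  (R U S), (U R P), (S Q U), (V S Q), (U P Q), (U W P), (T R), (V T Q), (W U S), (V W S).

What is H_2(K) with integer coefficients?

H_2 ≅ 0.

Take the total order P < Q < R < S < T < U < V < W on the vertex set. Then K (dimension 2) consists of the simplices:

  0-simplices (8): P, Q, R, S, T, U, V, W
  1-simplices (17): PQ, PR, PU, PW, QS, QT, QU, QV, RS, RT, RU, SU, SV, SW, TV, UW, VW
  2-simplices (9): PQU, PRU, PUW, QSU, QSV, QTV, RSU, SUW, SVW

giving chain groups C_0 ≅ Z^8, C_1 ≅ Z^17, C_2 ≅ Z^9.

Boundary ∂_1: C_1 → C_0 sends each edge [p,q] (with p < q) to q − p.
As a 8×17 matrix over Z this has rank 7, with invariant factors (1,1,1,1,1,1,1).

The boundary map ∂_2: C_2 → C_1 maps a triangle to the signed sum of its edges. For instance
  ∂PQU = QU − PU + PQ,
  ∂RSU = SU − RU + RS.
The resulting 17×9 matrix has rank 9, and its Smith normal form has invariant factors (1,1,1,1,1,1,1,1,1).

Computing H_k = (kernel of ∂_k) / (image of ∂_{k+1}):

  H_2: rank ker ∂_2 − rank ∂_3 = (9 − 9) − 0 = 0, and there is no ∂_3, so H_2 = 0.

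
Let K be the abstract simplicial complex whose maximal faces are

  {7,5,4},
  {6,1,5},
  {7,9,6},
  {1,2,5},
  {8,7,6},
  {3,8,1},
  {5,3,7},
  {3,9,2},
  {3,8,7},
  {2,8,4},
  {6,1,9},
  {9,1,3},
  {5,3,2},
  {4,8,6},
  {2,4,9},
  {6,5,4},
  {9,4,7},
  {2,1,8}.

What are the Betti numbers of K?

b_0 = 1, b_1 = 1, b_2 = 0.

We work with the vertex ordering 1 < 2 < 3 < 4 < 5 < 6 < 7 < 8 < 9. The simplices of K, each written with vertices in increasing order, are:

  0-simplices (9): [1], [2], [3], [4], [5], [6], [7], [8], [9]
  1-simplices (27): (27 of them)
  2-simplices (18): [1,2,5], [1,2,8], [1,3,8], [1,3,9], [1,5,6], [1,6,9], [2,3,5], [2,3,9], [2,4,8], [2,4,9], [3,5,7], [3,7,8], [4,5,6], [4,5,7], [4,6,8], [4,7,9], [6,7,8], [6,7,9]

giving chain groups C_0 ≅ Z^9, C_1 ≅ Z^27, C_2 ≅ Z^18.

∂_1: C_1 → C_0 maps an edge to its endpoints' difference, ∂[p,q] = q − p.
The 9×27 boundary matrix has rank 8 and Smith normal form diag(1,1,1,1,1,1,1,1).

Boundary ∂_2: C_2 → C_1 acts by ∂[p,q,r] = [q,r] − [p,r] + [p,q]. For instance
  ∂[3,7,8] = [7,8] − [3,8] + [3,7],
  ∂[3,5,7] = [5,7] − [3,7] + [3,5].
As a 27×18 matrix over Z this has rank 18, with invariant factors (1,1,1,1,1,1,1,1,1,1,1,1,1,1,1,1,1,2).

Reading off H_k = ker ∂_k / im ∂_{k+1}:

  H_0: rank C_0 − rank ∂_1 = 9 − 8 = 1, and the invariant factors of ∂_1 are all 1, so H_0 = Z.
  H_1: rank ker ∂_1 − rank ∂_2 = (27 − 8) − 18 = 1, and ∂_2 has invariant factor 2 > 1, so H_1 = Z × Z/2.
  H_2: rank ker ∂_2 − rank ∂_3 = (18 − 18) − 0 = 0, and there is no ∂_3, so H_2 = 0.

As a check, the Euler characteristic is 9 − 27 + 18 = 0, which agrees with 1 − 1 + 0 = 0.
(K is a triangulation of the Klein bottle.)

Hence the Betti numbers are b_0 = 1, b_1 = 1, b_2 = 0.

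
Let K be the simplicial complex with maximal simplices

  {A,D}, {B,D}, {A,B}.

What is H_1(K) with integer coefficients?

We work with the vertex ordering A < B < D. The simplices of K, each written with vertices in increasing order, are:

  0-simplices (3): A, B, D
  1-simplices (3): AB, AD, BD

Hence C_0 ≅ Z^3, C_1 ≅ Z^3.

The boundary map ∂_1: C_1 → C_0 is given by ∂[p,q] = [q] − [p].
As a 3×3 matrix over Z this has rank 2, with invariant factors (1,1).

From H_k ≅ ker(∂_k) / im(∂_{k+1}) we obtain:

  H_1: rank ker ∂_1 − rank ∂_2 = (3 − 2) − 0 = 1, and there is no ∂_2, so H_1 = Z.

(K is a triangulation of the circle S^1.)

H_1 ≅ Z.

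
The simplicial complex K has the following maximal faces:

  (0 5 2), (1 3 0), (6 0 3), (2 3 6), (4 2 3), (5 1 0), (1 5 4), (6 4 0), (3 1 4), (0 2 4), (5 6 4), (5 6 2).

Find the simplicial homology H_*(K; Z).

Take the total order 0 < 1 < 2 < 3 < 4 < 5 < 6 on the vertex set. Then K (dimension 2) consists of the simplices:

  0-simplices (7): [0], [1], [2], [3], [4], [5], [6]
  1-simplices (18): [0,1], [0,2], [0,3], [0,4], [0,5], [0,6], [1,3], [1,4], [1,5], [2,3], [2,4], [2,5], [2,6], [3,4], [3,6], [4,5], [4,6], [5,6]
  2-simplices (12): [0,1,3], [0,1,5], [0,2,4], [0,2,5], [0,3,6], [0,4,6], [1,3,4], [1,4,5], [2,3,4], [2,3,6], [2,5,6], [4,5,6]

Hence C_0 ≅ Z^7, C_1 ≅ Z^18, C_2 ≅ Z^12.

∂_1: C_1 → C_0 maps an edge to its endpoints' difference, ∂[p,q] = q − p. For instance
  ∂[3,4] = [4] − [3].
As a 7×18 matrix over Z this has rank 6, with invariant factors (1,1,1,1,1,1).

Boundary ∂_2: C_2 → C_1 acts by ∂[p,q,r] = [q,r] − [p,r] + [p,q]. For instance
  ∂[0,2,5] = [2,5] − [0,5] + [0,2],
  ∂[0,1,3] = [1,3] − [0,3] + [0,1].
As a 18×12 matrix over Z this has rank 12, with invariant factors (1,1,1,1,1,1,1,1,1,1,1,2).

Now H_k = ker ∂_k / im ∂_{k+1}, so:

  H_0: rank C_0 − rank ∂_1 = 7 − 6 = 1, and the invariant factors of ∂_1 are all 1, so H_0 ≅ Z.
  H_1: rank ker ∂_1 − rank ∂_2 = (18 − 6) − 12 = 0, and ∂_2 has invariant factor 2 > 1, so H_1 ≅ Z/2.
  H_2: rank ker ∂_2 − rank ∂_3 = (12 − 12) − 0 = 0, and there is no ∂_3, so H_2 ≅ 0.

H_0 ≅ Z,  H_1 ≅ Z/2,  H_2 = 0.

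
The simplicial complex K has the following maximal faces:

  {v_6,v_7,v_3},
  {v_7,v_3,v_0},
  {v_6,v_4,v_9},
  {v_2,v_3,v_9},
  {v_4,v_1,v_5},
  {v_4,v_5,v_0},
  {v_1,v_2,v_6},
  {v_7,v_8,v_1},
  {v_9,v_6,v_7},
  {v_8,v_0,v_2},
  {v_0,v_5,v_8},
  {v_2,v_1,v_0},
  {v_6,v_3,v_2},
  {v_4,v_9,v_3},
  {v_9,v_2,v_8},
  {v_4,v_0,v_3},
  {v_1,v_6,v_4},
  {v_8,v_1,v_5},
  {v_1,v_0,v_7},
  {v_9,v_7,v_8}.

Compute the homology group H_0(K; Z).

Fix the vertex order v_0 < v_1 < v_2 < v_3 < v_4 < v_5 < v_6 < v_7 < v_8 < v_9 and write every simplex with vertices in increasing order. Then dim K = 2 and the simplices of K are:

  0-simplices (10): [v_0], [v_1], [v_2], [v_3], [v_4], [v_5], [v_6], [v_7], [v_8], [v_9]
  1-simplices (30): (30 of them)
  2-simplices (20): (20 of them)

giving chain groups C_0 ≅ Z^10, C_1 ≅ Z^30, C_2 ≅ Z^20.

The boundary map ∂_1: C_1 → C_0 is given by ∂[p,q] = [q] − [p]. For instance
  ∂[v_0,v_2] = [v_2] − [v_0].
This gives a 10×30 integer matrix of rank 9; reducing to Smith normal form yields diagonal entries (1,1,1,1,1,1,1,1,1).

The boundary map ∂_2: C_2 → C_1 maps a triangle to the signed sum of its edges. For instance
  ∂[v_0,v_3,v_4] = [v_3,v_4] − [v_0,v_4] + [v_0,v_3],
  ∂[v_2,v_8,v_9] = [v_8,v_9] − [v_2,v_9] + [v_2,v_8].
This gives a 30×20 integer matrix of rank 20; reducing to Smith normal form yields diagonal entries (1,1,1,1,1,1,1,1,1,1,1,1,1,1,1,1,1,1,1,2).

Computing H_k = (kernel of ∂_k) / (image of ∂_{k+1}):

  H_0: rank C_0 − rank ∂_1 = 10 − 9 = 1, and the invariant factors of ∂_1 are all 1, so H_0 = Z.

(K is a triangulation of the Klein bottle.)

H_0 = Z.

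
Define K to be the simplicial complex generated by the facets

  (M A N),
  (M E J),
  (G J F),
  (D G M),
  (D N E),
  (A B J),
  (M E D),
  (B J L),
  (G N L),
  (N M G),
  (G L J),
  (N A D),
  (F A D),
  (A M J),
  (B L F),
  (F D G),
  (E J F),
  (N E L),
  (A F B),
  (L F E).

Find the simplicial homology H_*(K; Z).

K has 10 vertices, 30 edges, 20 triangles.
rank ∂_0 = 0, rank ∂_1 = 9 ⇒ b_0 = 10 − 0 − 9 = 1; all invariant factors of ∂_1 are 1 so no torsion. So H_0 ≅ Z.
rank ∂_1 = 9, rank ∂_2 = 20 ⇒ b_1 = 30 − 9 − 20 = 1; ∂_2 has invariant factor(s) [2] giving torsion. So H_1 ≅ Z ⊕ Z_2.
rank ∂_2 = 20, rank ∂_3 = 0 ⇒ b_2 = 20 − 20 − 0 = 0. So H_2 ≅ 0.

H_0 ≅ Z,  H_1 ≅ Z ⊕ Z_2,  H_2 = 0.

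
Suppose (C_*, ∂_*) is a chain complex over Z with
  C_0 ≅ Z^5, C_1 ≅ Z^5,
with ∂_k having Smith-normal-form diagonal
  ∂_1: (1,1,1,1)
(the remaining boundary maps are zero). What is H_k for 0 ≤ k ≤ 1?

H_0: b_0 = 5 − 0 − 4 = 1; torsion from ∂_1 factors > 1: none. So H_0 ≅ Z.
H_1: b_1 = 5 − 4 − 0 = 1; torsion from ∂_2 factors > 1: none. So H_1 ≅ Z.

H_0 ≅ Z,  H_1 ≅ Z.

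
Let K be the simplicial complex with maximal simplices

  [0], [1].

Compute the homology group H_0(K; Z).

H_0 ≅ Z^2.

Take the total order 0 < 1 on the vertex set. Then K (dimension 0) consists of the simplices:

  0-simplices (2): [0], [1]

so the chain groups are C_0 ≅ Z^2.

From H_k ≅ ker(∂_k) / im(∂_{k+1}) we obtain:

  H_0: rank C_0 − rank ∂_1 = 2 − 0 = 2, and there is no ∂_1, so H_0 = Z^2.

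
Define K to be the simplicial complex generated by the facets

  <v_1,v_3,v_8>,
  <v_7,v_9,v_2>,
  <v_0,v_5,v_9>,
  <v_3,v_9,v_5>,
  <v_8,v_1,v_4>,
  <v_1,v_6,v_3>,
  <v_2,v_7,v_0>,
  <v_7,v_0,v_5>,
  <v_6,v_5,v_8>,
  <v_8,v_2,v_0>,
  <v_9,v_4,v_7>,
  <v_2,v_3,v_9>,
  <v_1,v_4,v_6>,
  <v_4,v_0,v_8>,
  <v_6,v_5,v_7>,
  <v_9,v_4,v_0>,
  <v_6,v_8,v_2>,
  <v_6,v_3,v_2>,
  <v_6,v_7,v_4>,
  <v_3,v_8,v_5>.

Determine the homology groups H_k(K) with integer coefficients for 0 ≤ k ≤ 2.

Order the vertices as v_0 < v_1 < v_2 < v_3 < v_4 < v_5 < v_6 < v_7 < v_8 < v_9. Listing each simplex with vertices in this order, K has dimension 2 with simplices:

  0-simplices (10): [v_0], [v_1], [v_2], [v_3], [v_4], [v_5], [v_6], [v_7], [v_8], [v_9]
  1-simplices (30): (30 of them)
  2-simplices (20): (20 of them)

giving chain groups C_0 ≅ Z^10, C_1 ≅ Z^30, C_2 ≅ Z^20.

∂_1: C_1 → C_0 is given by ∂[p,q] = [q] − [p]. For instance
  ∂[v_4,v_8] = [v_8] − [v_4].
This gives a 10×30 integer matrix of rank 9; reducing to Smith normal form yields diagonal entries (1,1,1,1,1,1,1,1,1).

∂_2: C_2 → C_1 acts by ∂[p,q,r] = [q,r] − [p,r] + [p,q]. For instance
  ∂[v_5,v_6,v_8] = [v_6,v_8] − [v_5,v_8] + [v_5,v_6],
  ∂[v_1,v_4,v_8] = [v_4,v_8] − [v_1,v_8] + [v_1,v_4].
As a 30×20 matrix over Z this has rank 20, with invariant factors (1,1,1,1,1,1,1,1,1,1,1,1,1,1,1,1,1,1,1,2).

Reading off H_k = ker ∂_k / im ∂_{k+1}:

  H_0: rank C_0 − rank ∂_1 = 10 − 9 = 1, and the invariant factors of ∂_1 are all 1, so H_0 ≅ Z.
  H_1: rank ker ∂_1 − rank ∂_2 = (30 − 9) − 20 = 1, and ∂_2 has invariant factor 2 > 1, so H_1 ≅ Z ⊕ Z/2.
  H_2: rank ker ∂_2 − rank ∂_3 = (20 − 20) − 0 = 0, and there is no ∂_3, so H_2 ≅ 0.

As a check, the Euler characteristic is 10 − 30 + 20 = 0, which agrees with 1 − 1 + 0 = 0.

H_0 ≅ Z,  H_1 ≅ Z ⊕ Z/2,  H_2 = 0.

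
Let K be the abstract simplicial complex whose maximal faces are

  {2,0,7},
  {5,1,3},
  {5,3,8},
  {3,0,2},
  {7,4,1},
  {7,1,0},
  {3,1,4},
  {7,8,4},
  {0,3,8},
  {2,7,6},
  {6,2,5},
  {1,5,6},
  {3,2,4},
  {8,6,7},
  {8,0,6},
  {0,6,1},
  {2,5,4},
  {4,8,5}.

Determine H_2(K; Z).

Order the vertices as 0 < 1 < 2 < 3 < 4 < 5 < 6 < 7 < 8. Listing each simplex with vertices in this order, K has dimension 2 with simplices:

  0-simplices (9): [0], [1], [2], [3], [4], [5], [6], [7], [8]
  1-simplices (27): (27 of them)
  2-simplices (18): [0,1,6], [0,1,7], [0,2,3], [0,2,7], [0,3,8], [0,6,8], [1,3,4], [1,3,5], [1,4,7], [1,5,6], [2,3,4], [2,4,5], [2,5,6], [2,6,7], [3,5,8], [4,5,8], [4,7,8], [6,7,8]

so the chain groups are C_0 ≅ Z^9, C_1 ≅ Z^27, C_2 ≅ Z^18.

Boundary ∂_1: C_1 → C_0 sends each edge [p,q] (with p < q) to q − p.
This gives a 9×27 integer matrix of rank 8; reducing to Smith normal form yields diagonal entries (1,1,1,1,1,1,1,1).

Boundary ∂_2: C_2 → C_1 sends each 2-simplex [p,q,r] to [q,r] − [p,r] + [p,q]. For instance
  ∂[0,6,8] = [6,8] − [0,8] + [0,6],
  ∂[1,4,7] = [4,7] − [1,7] + [1,4].
This gives a 27×18 integer matrix of rank 18; reducing to Smith normal form yields diagonal entries (1,1,1,1,1,1,1,1,1,1,1,1,1,1,1,1,1,2).

From H_k ≅ ker(∂_k) / im(∂_{k+1}) we obtain:

  H_2: rank ker ∂_2 − rank ∂_3 = (18 − 18) − 0 = 0, and there is no ∂_3, so H_2 ≅ 0.

(K is a triangulation of the Klein bottle.)

H_2 ≅ 0.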